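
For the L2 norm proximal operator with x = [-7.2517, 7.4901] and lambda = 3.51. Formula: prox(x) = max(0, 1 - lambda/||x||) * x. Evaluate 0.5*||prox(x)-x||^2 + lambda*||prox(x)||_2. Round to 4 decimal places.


Step 1: Compute ||x||.
||x|| = 10.4254
Step 2: Compute scaling factor.
scale = max(0, 1 - 3.51/10.4254) = 0.6633
Step 3: prox(x) = [-4.8102, 4.9683]
||prox(x)|| = 6.9154
Step 4: Proximal objective.
0.5*||prox-x||^2 = 6.1601
lambda*||prox|| = 24.2731
Total = 30.4331


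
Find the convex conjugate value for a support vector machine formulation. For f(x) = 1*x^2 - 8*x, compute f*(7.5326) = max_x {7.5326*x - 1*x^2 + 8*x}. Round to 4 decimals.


f*(y) = sup_x {y*x - a*x^2 - b*x} = sup_x {(y-b)*x - a*x^2}
FOC: (y - b) - 2a*x = 0 => x* = (y - b)/(2a)
x* = (7.5326 + 8)/(2*1) = 7.7663
f*(7.5326) = (y-b)^2/(4a) = (7.5326 + 8)^2/(4*1)
= 241.2617/4 = 60.3154


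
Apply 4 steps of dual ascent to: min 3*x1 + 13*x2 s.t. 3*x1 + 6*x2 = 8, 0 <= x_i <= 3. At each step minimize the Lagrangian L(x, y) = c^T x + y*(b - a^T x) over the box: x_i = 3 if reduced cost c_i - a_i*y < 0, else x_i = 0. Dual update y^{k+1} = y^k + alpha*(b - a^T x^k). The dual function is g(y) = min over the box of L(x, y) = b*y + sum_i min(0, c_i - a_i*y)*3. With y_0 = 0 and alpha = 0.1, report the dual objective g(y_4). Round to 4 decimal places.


Dual ascent for LP: min 3*x1 + 13*x2, 3*x1 + 6*x2 = 8, 0 <= x_i <= 3
Step 1: y^k = 0.0, reduced costs: (3.0, 13.0)
  x^k = (0.0, 0.0), subgradient = b - a^T x = 8.0
  y^{k+1} = 0.0 + 0.1*8.0 = 0.8
Step 2: y^k = 0.8, reduced costs: (0.6, 8.2)
  x^k = (0.0, 0.0), subgradient = b - a^T x = 8.0
  y^{k+1} = 0.8 + 0.1*8.0 = 1.6
Step 3: y^k = 1.6, reduced costs: (-1.8, 3.4)
  x^k = (3.0, 0.0), subgradient = b - a^T x = -1.0
  y^{k+1} = 1.6 + 0.1*-1.0 = 1.5
Step 4: y^k = 1.5, reduced costs: (-1.5, 4.0)
  x^k = (3.0, 0.0), subgradient = b - a^T x = -1.0
  y^{k+1} = 1.5 + 0.1*-1.0 = 1.4
Dual objective at y_4 = 1.4: reduced costs (-1.2, 4.6), box minimizer x = (3.0, 0.0)
g(y_4) = b*y + (c1 - a1*y)*x1 + (c2 - a2*y)*x2 = 8*1.4 + (-1.2)*3.0 + 4.6*0.0 = 11.2 - 3.6 + 0.0 = 7.6


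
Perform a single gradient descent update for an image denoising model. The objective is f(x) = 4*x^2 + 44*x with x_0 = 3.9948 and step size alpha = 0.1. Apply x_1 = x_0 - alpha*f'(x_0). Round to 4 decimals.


We compute the gradient at x_0 and apply the update.
f'(x) = 8*x + 44
f'(3.9948) = 8*3.9948 + 44 = 75.9584
x_1 = 3.9948 - 0.1*75.9584 = -3.601


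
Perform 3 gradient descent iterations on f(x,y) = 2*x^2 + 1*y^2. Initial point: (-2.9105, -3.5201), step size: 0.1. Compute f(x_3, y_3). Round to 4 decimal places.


Gradient descent on f(x,y) = 2*x^2 + 1*y^2.
Starting point: (-2.9105, -3.5201), alpha = 0.1
Step 1: grad_x = 2*2*-2.9105 = -11.642, grad_y = 2*1*-3.5201 = -7.0402
  x_1 = -2.9105 - 0.1*-11.642 = -1.7463
  y_1 = -3.5201 - 0.1*-7.0402 = -2.8161
Step 2: grad_x = 2*2*-1.7463 = -6.9852, grad_y = 2*1*-2.8161 = -5.6322
  x_2 = -1.7463 - 0.1*-6.9852 = -1.0478
  y_2 = -2.8161 - 0.1*-5.6322 = -2.2529
Step 3: grad_x = 2*2*-1.0478 = -4.1911, grad_y = 2*1*-2.2529 = -4.5057
  x_3 = -1.0478 - 0.1*-4.1911 = -0.6287
  y_3 = -2.2529 - 0.1*-4.5057 = -1.8023
f(-0.6287, -1.8023) = 2*(-0.6287)^2 + 1*(-1.8023)^2 = 4.0387


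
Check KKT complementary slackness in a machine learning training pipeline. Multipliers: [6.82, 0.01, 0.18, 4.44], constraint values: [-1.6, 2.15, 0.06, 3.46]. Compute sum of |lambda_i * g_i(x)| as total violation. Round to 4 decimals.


KKT complementary slackness check:
lambda_1 * g_1 = 6.82 * -1.6 = -10.912
lambda_2 * g_2 = 0.01 * 2.15 = 0.0215
lambda_3 * g_3 = 0.18 * 0.06 = 0.0108
lambda_4 * g_4 = 4.44 * 3.46 = 15.3624
Total violation = 10.912 + 0.0215 + 0.0108 + 15.3624 = 26.3067


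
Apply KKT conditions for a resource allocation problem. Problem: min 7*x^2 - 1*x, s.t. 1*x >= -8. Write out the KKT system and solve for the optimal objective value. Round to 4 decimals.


Step 1: Try lambda = 0 (constraint inactive).
Stationarity: 2*7*x - 1 = 0
x* = 1/(2*7) = 1/14 = 0.0714 (rounded; the exact value 1/14 is used below)
Check constraint: 1*0.0714 = 0.0714 >= -8 -- satisfied.
Step 2: Compute optimal value.
f(x*) = 7*(1/14)^2 - 1*(1/14) = -0.0357


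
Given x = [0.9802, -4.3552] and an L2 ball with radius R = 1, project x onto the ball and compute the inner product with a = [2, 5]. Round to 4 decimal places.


Step 1: Compute ||x|| (intermediates to 6 decimals).
||x|| = sqrt(0.9802^2 + (-4.3552)^2) = 4.464141
Step 2: Project.
Since ||x|| > R, scale = R/||x|| = 1/4.464141 = 0.224007, proj(x) = scale * x
proj(x) = [0.219572, -0.975595]
Step 3: Dot product.
a^T * proj(x) = 2*0.219572 + 5*(-0.975595) = -4.4388


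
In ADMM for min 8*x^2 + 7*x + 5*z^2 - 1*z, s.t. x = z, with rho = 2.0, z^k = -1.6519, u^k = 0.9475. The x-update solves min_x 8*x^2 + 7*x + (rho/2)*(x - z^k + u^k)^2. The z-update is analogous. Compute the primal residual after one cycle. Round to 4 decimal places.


ADMM iteration with rho = 2.0, z^k = -1.6519, u^k = 0.9475
Step 1: x-update.
Minimize 8*x^2 + 7*x + (2.0/2)*(x + 1.6519 + 0.9475)^2
FOC: (2*8 + 2.0)*x = -7 + 2.0*(-1.6519 - 0.9475)
x^{k+1} = -0.6777
Step 2: z-update.
Minimize 5*z^2 - 1*z + (2.0/2)*(-0.6777 - z + 0.9475)^2
FOC: (2*5 + 2.0)*z = 1 + 2.0*(-0.6777 + 0.9475)
z^{k+1} = 0.1283
Step 3: u-update.
u^{k+1} = 0.9475 - 0.6777 - 0.1283 = 0.1415
Step 4: Primal residual = |-0.6777 - 0.1283| = 0.806


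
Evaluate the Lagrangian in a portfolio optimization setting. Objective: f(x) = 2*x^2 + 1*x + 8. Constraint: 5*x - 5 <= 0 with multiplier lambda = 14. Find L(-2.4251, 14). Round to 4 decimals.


Step 1: Evaluate f(x).
f(-2.4251) = 2*(-2.4251)^2 + 1*(-2.4251) + 8 = 17.3371
Step 2: Evaluate g(x).
g(-2.4251) = 5*-2.4251 - 5 = -17.1255
Step 3: Compute Lagrangian.
L = 17.3371 + 14*-17.1255 = -222.4199


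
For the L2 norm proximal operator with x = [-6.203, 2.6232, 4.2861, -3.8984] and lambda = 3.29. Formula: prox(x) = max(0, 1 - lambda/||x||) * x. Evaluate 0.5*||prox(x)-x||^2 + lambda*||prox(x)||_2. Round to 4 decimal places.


Step 1: Compute ||x||.
||x|| = 8.8841
Step 2: Compute scaling factor.
scale = max(0, 1 - 3.29/8.8841) = 0.6297
Step 3: prox(x) = [-3.9059, 1.6518, 2.6988, -2.4547]
||prox(x)|| = 5.5941
Step 4: Proximal objective.
0.5*||prox-x||^2 = 5.4121
lambda*||prox|| = 18.4046
Total = 23.8165


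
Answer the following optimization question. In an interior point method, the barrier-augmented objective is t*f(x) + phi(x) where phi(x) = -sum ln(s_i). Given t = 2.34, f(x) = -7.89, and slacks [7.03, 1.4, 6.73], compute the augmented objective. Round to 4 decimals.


Step 1: Compute log-barrier.
ln values: [1.9502, 0.3365, 1.9066]
phi = -(1.9502 + 0.3365 + 1.9066) = -4.1932
Step 2: Compute augmented objective.
t*f(x) = 2.34*-7.89 = -18.4626
Total = -18.4626 - 4.1932 = -22.6558


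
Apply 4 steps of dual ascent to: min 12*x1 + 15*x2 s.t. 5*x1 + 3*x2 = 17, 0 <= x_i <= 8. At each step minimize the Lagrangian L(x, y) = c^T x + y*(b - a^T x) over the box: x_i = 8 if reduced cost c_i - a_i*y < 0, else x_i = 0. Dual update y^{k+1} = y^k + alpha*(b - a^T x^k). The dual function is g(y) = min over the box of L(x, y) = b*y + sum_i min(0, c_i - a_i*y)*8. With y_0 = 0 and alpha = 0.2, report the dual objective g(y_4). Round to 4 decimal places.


Dual ascent for LP: min 12*x1 + 15*x2, 5*x1 + 3*x2 = 17, 0 <= x_i <= 8
Step 1: y^k = 0.0, reduced costs: (12.0, 15.0)
  x^k = (0.0, 0.0), subgradient = b - a^T x = 17.0
  y^{k+1} = 0.0 + 0.2*17.0 = 3.4
Step 2: y^k = 3.4, reduced costs: (-5.0, 4.8)
  x^k = (8.0, 0.0), subgradient = b - a^T x = -23.0
  y^{k+1} = 3.4 + 0.2*-23.0 = -1.2
Step 3: y^k = -1.2, reduced costs: (18.0, 18.6)
  x^k = (0.0, 0.0), subgradient = b - a^T x = 17.0
  y^{k+1} = -1.2 + 0.2*17.0 = 2.2
Step 4: y^k = 2.2, reduced costs: (1.0, 8.4)
  x^k = (0.0, 0.0), subgradient = b - a^T x = 17.0
  y^{k+1} = 2.2 + 0.2*17.0 = 5.6
Dual objective at y_4 = 5.6: reduced costs (-16.0, -1.8), box minimizer x = (8.0, 8.0)
g(y_4) = b*y + (c1 - a1*y)*x1 + (c2 - a2*y)*x2 = 17*5.6 + (-16.0)*8.0 + (-1.8)*8.0 = 95.2 - 128.0 - 14.4 = -47.2


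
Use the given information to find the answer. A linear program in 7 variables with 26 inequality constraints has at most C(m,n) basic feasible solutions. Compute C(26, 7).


Each vertex corresponds to some choice of n active constraints out of m, so the number of vertices is at most C(m, n) = m! / (n!(m-n)!).
m = 26, n = 7
Numerator: 26 * 25 * 24 * 23 * 22 * 21 * 20
Denominator: 7! = 5040
C(26, 7) = 657800


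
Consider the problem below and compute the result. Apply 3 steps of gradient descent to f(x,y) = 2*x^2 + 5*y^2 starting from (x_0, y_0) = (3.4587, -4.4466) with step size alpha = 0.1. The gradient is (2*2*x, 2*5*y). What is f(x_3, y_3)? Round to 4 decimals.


Gradient descent on f(x,y) = 2*x^2 + 5*y^2.
Starting point: (3.4587, -4.4466), alpha = 0.1
Step 1: grad_x = 2*2*3.4587 = 13.8348, grad_y = 2*5*-4.4466 = -44.466
  x_1 = 3.4587 - 0.1*13.8348 = 2.0752
  y_1 = -4.4466 - 0.1*-44.466 = 0.0
Step 2: grad_x = 2*2*2.0752 = 8.3009, grad_y = 2*5*0.0 = 0.0
  x_2 = 2.0752 - 0.1*8.3009 = 1.2451
  y_2 = 0.0 - 0.1*0.0 = 0.0
Step 3: grad_x = 2*2*1.2451 = 4.9805, grad_y = 2*5*0.0 = 0.0
  x_3 = 1.2451 - 0.1*4.9805 = 0.7471
  y_3 = 0.0 - 0.1*0.0 = 0.0
f(0.7471, 0.0) = 2*0.7471^2 + 5*0.0^2 = 1.1163


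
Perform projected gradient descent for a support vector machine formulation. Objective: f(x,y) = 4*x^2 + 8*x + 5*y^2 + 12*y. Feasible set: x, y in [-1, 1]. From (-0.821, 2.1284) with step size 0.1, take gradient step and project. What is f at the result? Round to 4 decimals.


Step 1: Compute gradient at (-0.821, 2.1284).
grad_x = 2*4*-0.821 + 8 = 1.432
grad_y = 2*5*2.1284 + 12 = 33.284
Step 2: Gradient step.
x_raw = -0.821 - 0.1*1.432 = -0.9642
y_raw = 2.1284 - 0.1*33.284 = -1.2
Step 3: Project onto [-1, 1].
x_proj = clip(-0.9642) = -0.9642
y_proj = clip(-1.2) = -1.0
Step 4: Evaluate f.
f(-0.9642, -1.0) = -10.9949


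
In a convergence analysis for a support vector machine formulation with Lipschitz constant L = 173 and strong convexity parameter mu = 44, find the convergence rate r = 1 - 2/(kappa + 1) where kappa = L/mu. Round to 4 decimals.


Step 1: Compute the condition number.
kappa = L/mu = 173/44 = 3.9318
Step 2: Compute the convergence rate.
r = 1 - 2/(kappa + 1) = 1 - 2*mu/(L + mu) = (L - mu)/(L + mu) = 129/217 = 0.5945


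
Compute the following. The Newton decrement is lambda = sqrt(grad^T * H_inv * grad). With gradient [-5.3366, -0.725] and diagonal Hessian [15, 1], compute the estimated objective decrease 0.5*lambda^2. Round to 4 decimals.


Step 1: H is diagonal, so H^(-1) * g = [-0.3558, -0.725].
Step 2: g^T H^(-1) g = sum_i g_i^2 / H_ii
  = (-5.3366)^2/15 + (-0.725)^2/1
  = 1.8986 + 0.5256 = 2.4242
Step 3: Objective decrease = 0.5 * g^T H^(-1) g = 1.2121


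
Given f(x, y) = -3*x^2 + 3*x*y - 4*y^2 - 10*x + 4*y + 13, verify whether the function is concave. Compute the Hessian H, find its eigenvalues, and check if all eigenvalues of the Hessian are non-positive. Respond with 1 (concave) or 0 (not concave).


The Hessian of f(x,y) = -3*x^2 + 3*x*y - 4*y^2 - 10*x + 4*y + 13 is:
H = [[-6, 3], [3, -8]]
Trace = -6 - 8 = -14
Determinant = -6*-8 - (3)^2 = 39
Discriminant = (-14)^2 - 4*39 = 40.0
Eigenvalues: lambda_1 = -10.1623, lambda_2 = -3.8377
The function is concave.

1


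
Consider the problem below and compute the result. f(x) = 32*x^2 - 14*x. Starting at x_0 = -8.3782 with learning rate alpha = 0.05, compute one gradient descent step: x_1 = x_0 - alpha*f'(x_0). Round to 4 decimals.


We compute the gradient at x_0 and apply the update.
f'(x) = 64*x - 14
f'(-8.3782) = 64*-8.3782 - 14 = -550.2048
x_1 = -8.3782 - 0.05*-550.2048 = 19.132


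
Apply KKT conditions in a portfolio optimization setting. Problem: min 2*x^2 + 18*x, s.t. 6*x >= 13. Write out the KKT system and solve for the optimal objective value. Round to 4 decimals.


Step 1: Try lambda = 0 (constraint inactive).
x_unc = -18/(2*2) = -4.5
Check: 6*-4.5 = -27.0 < 13 -- violated!
Step 2: Constraint must be active: 6*x = 13
x* = 13/6 = 2.1667 (rounded; the exact value 13/6 is used below)
lambda = (2*2*(13/6) + 18)/6 = 4.4444
Step 3: Compute optimal value.
f(x*) = 2*(13/6)^2 + 18*(13/6) = 48.3889


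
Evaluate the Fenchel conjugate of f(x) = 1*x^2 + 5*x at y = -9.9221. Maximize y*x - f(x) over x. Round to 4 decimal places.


f*(y) = sup_x {y*x - a*x^2 - b*x} = sup_x {(y-b)*x - a*x^2}
FOC: (y - b) - 2a*x = 0 => x* = (y - b)/(2a)
x* = (-9.9221 - 5)/(2*1) = -7.4611
f*(-9.9221) = (y-b)^2/(4a) = (-9.9221 - 5)^2/(4*1)
= 222.6691/4 = 55.6673


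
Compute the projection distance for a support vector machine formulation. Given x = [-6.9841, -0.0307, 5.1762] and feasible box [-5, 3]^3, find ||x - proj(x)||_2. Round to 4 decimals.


Project each component onto [-5, 3].
clip(-6.9841) = -5.0, clip(-0.0307) = -0.0307, clip(5.1762) = 3.0
Projection = [-5.0, -0.0307, 3.0]
Squared diffs: [3.9367, 0.0, 4.7358]
Distance = sqrt(8.6725) = 2.9449


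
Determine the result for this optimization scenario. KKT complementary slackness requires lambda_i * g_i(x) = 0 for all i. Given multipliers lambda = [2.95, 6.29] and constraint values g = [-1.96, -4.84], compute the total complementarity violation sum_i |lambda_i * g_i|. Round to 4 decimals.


KKT complementary slackness check:
lambda_1 * g_1 = 2.95 * -1.96 = -5.782
lambda_2 * g_2 = 6.29 * -4.84 = -30.4436
Total violation = 5.782 + 30.4436 = 36.2256


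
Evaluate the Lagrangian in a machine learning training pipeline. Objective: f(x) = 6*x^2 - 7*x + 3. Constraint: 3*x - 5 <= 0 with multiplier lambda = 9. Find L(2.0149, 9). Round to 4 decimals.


Step 1: Evaluate f(x).
f(2.0149) = 6*2.0149^2 - 7*2.0149 + 3 = 13.2546
Step 2: Evaluate g(x).
g(2.0149) = 3*2.0149 - 5 = 1.0447
Step 3: Compute Lagrangian.
L = 13.2546 + 9*1.0447 = 22.6569


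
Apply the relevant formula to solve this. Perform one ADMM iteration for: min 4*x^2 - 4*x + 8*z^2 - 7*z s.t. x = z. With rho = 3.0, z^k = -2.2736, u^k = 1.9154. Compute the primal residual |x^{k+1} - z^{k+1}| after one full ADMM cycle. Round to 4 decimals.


ADMM iteration with rho = 3.0, z^k = -2.2736, u^k = 1.9154
Step 1: x-update.
Minimize 4*x^2 - 4*x + (3.0/2)*(x + 2.2736 + 1.9154)^2
FOC: (2*4 + 3.0)*x = 4 + 3.0*(-2.2736 - 1.9154)
x^{k+1} = -0.7788
Step 2: z-update.
Minimize 8*z^2 - 7*z + (3.0/2)*(-0.7788 - z + 1.9154)^2
FOC: (2*8 + 3.0)*z = 7 + 3.0*(-0.7788 + 1.9154)
z^{k+1} = 0.5479
Step 3: u-update.
u^{k+1} = 1.9154 - 0.7788 - 0.5479 = 0.5887
Step 4: Primal residual = |-0.7788 - 0.5479| = 1.3267


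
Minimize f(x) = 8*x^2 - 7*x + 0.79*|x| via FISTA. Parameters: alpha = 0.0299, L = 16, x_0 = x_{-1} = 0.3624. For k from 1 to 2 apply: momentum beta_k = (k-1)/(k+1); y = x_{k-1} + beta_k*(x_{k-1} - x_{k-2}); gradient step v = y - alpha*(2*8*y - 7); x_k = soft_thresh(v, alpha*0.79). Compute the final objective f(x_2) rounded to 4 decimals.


FISTA on f(x) = 8*x^2 - 7*x + 0.79*|x|
L = 16, alpha = 0.0299
Iteration 1: beta = 0.0, y = 0.3624 + 0.0*(0.3624 - 0.3624) = 0.3624
  grad(y) = -1.2016, v = y - alpha*grad = 0.3983
  prox(v) = soft_thresh(0.3983, 0.0236) = 0.3747
Iteration 2: beta = 0.3333, y = 0.3747 + 0.3333*(0.3747 - 0.3624) = 0.3788
  grad(y) = -0.9391, v = y - alpha*grad = 0.4069
  prox(v) = soft_thresh(0.4069, 0.0236) = 0.3833
f(x_2) = 8*0.3833^2 - 7*0.3833 + 0.79*|0.3833| = -1.2049


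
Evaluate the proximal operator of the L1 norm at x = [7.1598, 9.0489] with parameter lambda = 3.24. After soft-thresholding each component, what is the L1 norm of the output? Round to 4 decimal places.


Soft-thresholding with lambda = 3.24:
prox(7.1598) = sign(7.1598)*max(|7.1598| - 3.24, 0) = 3.9198
prox(9.0489) = sign(9.0489)*max(|9.0489| - 3.24, 0) = 5.8089
prox(x) = [3.9198, 5.8089]
||prox(x)||_1 = 3.9198 + 5.8089 = 9.7287


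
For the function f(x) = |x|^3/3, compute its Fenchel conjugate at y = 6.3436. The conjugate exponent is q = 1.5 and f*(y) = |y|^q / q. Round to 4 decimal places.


The conjugate exponent q satisfies 1/p + 1/q = 1.
p = 3, so q = 3/(3 - 1) = 1.5
|y|^q = 6.3436^1.5 = 15.9773
f*(6.3436) = 15.9773 / 1.5 = 10.6515


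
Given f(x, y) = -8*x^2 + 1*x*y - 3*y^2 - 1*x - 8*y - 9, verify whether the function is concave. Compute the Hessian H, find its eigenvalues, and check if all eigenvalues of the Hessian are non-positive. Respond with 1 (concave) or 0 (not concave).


The Hessian of f(x,y) = -8*x^2 + 1*x*y - 3*y^2 - 1*x - 8*y - 9 is:
H = [[-16, 1], [1, -6]]
Trace = -16 - 6 = -22
Determinant = -16*-6 - (1)^2 = 95
Discriminant = (-22)^2 - 4*95 = 104.0
Eigenvalues: lambda_1 = -16.099, lambda_2 = -5.901
The function is concave.

1


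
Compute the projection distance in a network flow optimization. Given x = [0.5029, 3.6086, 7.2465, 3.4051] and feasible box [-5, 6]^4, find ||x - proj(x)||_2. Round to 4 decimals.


Project each component onto [-5, 6].
clip(0.5029) = 0.5029, clip(3.6086) = 3.6086, clip(7.2465) = 6.0, clip(3.4051) = 3.4051
Projection = [0.5029, 3.6086, 6.0, 3.4051]
Squared diffs: [0.0, 0.0, 1.5538, 0.0]
Distance = sqrt(1.5538) = 1.2465


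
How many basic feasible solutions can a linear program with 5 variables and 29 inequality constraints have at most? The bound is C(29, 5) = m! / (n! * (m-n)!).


Each vertex corresponds to some choice of n active constraints out of m, so the number of vertices is at most C(m, n) = m! / (n!(m-n)!).
m = 29, n = 5
Numerator: 29 * 28 * 27 * 26 * 25
Denominator: 5! = 120
C(29, 5) = 118755


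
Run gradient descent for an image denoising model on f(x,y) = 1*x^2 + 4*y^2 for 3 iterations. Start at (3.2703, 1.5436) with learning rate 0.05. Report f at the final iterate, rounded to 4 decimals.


Gradient descent on f(x,y) = 1*x^2 + 4*y^2.
Starting point: (3.2703, 1.5436), alpha = 0.05
Step 1: grad_x = 2*1*3.2703 = 6.5406, grad_y = 2*4*1.5436 = 12.3488
  x_1 = 3.2703 - 0.05*6.5406 = 2.9433
  y_1 = 1.5436 - 0.05*12.3488 = 0.9262
Step 2: grad_x = 2*1*2.9433 = 5.8865, grad_y = 2*4*0.9262 = 7.4093
  x_2 = 2.9433 - 0.05*5.8865 = 2.6489
  y_2 = 0.9262 - 0.05*7.4093 = 0.5557
Step 3: grad_x = 2*1*2.6489 = 5.2979, grad_y = 2*4*0.5557 = 4.4456
  x_3 = 2.6489 - 0.05*5.2979 = 2.384
  y_3 = 0.5557 - 0.05*4.4456 = 0.3334
f(2.384, 0.3334) = 1*2.384^2 + 4*0.3334^2 = 6.1284


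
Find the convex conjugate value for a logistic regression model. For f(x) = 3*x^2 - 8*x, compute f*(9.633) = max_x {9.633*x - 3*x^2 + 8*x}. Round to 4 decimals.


f*(y) = sup_x {y*x - a*x^2 - b*x} = sup_x {(y-b)*x - a*x^2}
FOC: (y - b) - 2a*x = 0 => x* = (y - b)/(2a)
x* = (9.633 + 8)/(2*3) = 2.9388
f*(9.633) = (y-b)^2/(4a) = (9.633 + 8)^2/(4*3)
= 310.9227/12 = 25.9102


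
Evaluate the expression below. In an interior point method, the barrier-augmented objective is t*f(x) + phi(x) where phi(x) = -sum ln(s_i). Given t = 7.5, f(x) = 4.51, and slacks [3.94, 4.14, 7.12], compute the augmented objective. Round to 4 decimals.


Step 1: Compute log-barrier.
ln values: [1.3712, 1.4207, 1.9629]
phi = -(1.3712 + 1.4207 + 1.9629) = -4.7548
Step 2: Compute augmented objective.
t*f(x) = 7.5*4.51 = 33.825
Total = 33.825 - 4.7548 = 29.0702


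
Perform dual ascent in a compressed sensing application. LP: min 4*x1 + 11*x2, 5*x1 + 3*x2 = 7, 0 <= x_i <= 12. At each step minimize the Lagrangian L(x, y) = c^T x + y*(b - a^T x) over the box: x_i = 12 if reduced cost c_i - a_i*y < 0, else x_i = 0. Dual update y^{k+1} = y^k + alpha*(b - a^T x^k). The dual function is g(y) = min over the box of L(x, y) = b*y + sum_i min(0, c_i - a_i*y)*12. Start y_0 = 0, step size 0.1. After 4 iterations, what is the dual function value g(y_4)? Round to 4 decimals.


Dual ascent for LP: min 4*x1 + 11*x2, 5*x1 + 3*x2 = 7, 0 <= x_i <= 12
Step 1: y^k = 0.0, reduced costs: (4.0, 11.0)
  x^k = (0.0, 0.0), subgradient = b - a^T x = 7.0
  y^{k+1} = 0.0 + 0.1*7.0 = 0.7
Step 2: y^k = 0.7, reduced costs: (0.5, 8.9)
  x^k = (0.0, 0.0), subgradient = b - a^T x = 7.0
  y^{k+1} = 0.7 + 0.1*7.0 = 1.4
Step 3: y^k = 1.4, reduced costs: (-3.0, 6.8)
  x^k = (12.0, 0.0), subgradient = b - a^T x = -53.0
  y^{k+1} = 1.4 + 0.1*-53.0 = -3.9
Step 4: y^k = -3.9, reduced costs: (23.5, 22.7)
  x^k = (0.0, 0.0), subgradient = b - a^T x = 7.0
  y^{k+1} = -3.9 + 0.1*7.0 = -3.2
Dual objective at y_4 = -3.2: reduced costs (20.0, 20.6), box minimizer x = (0.0, 0.0)
g(y_4) = b*y + (c1 - a1*y)*x1 + (c2 - a2*y)*x2 = 7*(-3.2) + 20.0*0.0 + 20.6*0.0 = -22.4 + 0.0 + 0.0 = -22.4


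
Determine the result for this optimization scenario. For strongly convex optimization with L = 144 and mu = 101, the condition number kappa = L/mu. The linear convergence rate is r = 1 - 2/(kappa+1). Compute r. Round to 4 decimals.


Step 1: Compute the condition number.
kappa = L/mu = 144/101 = 1.4257
Step 2: Compute the convergence rate.
r = 1 - 2/(kappa + 1) = 1 - 2*mu/(L + mu) = (L - mu)/(L + mu) = 43/245 = 0.1755


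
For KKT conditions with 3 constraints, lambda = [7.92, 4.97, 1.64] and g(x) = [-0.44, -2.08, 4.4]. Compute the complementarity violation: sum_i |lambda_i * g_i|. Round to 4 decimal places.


KKT complementary slackness check:
lambda_1 * g_1 = 7.92 * -0.44 = -3.4848
lambda_2 * g_2 = 4.97 * -2.08 = -10.3376
lambda_3 * g_3 = 1.64 * 4.4 = 7.216
Total violation = 3.4848 + 10.3376 + 7.216 = 21.0384


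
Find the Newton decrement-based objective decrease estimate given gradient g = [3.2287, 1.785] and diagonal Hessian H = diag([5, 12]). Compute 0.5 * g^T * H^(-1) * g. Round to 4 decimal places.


Step 1: H is diagonal, so H^(-1) * g = [0.6457, 0.1488].
Step 2: g^T H^(-1) g = sum_i g_i^2 / H_ii
  = (3.2287)^2/5 + (1.785)^2/12
  = 2.0849 + 0.2655 = 2.3504
Step 3: Objective decrease = 0.5 * g^T H^(-1) g = 1.1752


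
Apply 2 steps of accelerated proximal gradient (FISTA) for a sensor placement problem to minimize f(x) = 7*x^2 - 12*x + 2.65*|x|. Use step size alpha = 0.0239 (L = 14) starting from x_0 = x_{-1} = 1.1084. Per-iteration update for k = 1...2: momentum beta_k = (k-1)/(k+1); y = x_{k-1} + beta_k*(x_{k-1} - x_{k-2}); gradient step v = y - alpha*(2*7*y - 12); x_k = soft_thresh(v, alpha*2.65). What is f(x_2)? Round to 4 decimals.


FISTA on f(x) = 7*x^2 - 12*x + 2.65*|x|
L = 14, alpha = 0.0239
Iteration 1: beta = 0.0, y = 1.1084 + 0.0*(1.1084 - 1.1084) = 1.1084
  grad(y) = 3.5176, v = y - alpha*grad = 1.0243
  prox(v) = soft_thresh(1.0243, 0.0633) = 0.961
Iteration 2: beta = 0.3333, y = 0.961 + 0.3333*(0.961 - 1.1084) = 0.9119
  grad(y) = 0.766, v = y - alpha*grad = 0.8936
  prox(v) = soft_thresh(0.8936, 0.0633) = 0.8302
f(x_2) = 7*0.8302^2 - 12*0.8302 + 2.65*|0.8302| = -2.9377


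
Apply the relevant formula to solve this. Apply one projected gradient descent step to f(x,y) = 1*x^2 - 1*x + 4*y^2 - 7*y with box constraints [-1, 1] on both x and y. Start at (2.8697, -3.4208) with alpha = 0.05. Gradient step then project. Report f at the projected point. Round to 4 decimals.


Step 1: Compute gradient at (2.8697, -3.4208).
grad_x = 2*1*2.8697 - 1 = 4.7394
grad_y = 2*4*-3.4208 - 7 = -34.3664
Step 2: Gradient step.
x_raw = 2.8697 - 0.05*4.7394 = 2.6327
y_raw = -3.4208 - 0.05*-34.3664 = -1.7025
Step 3: Project onto [-1, 1].
x_proj = clip(2.6327) = 1.0
y_proj = clip(-1.7025) = -1.0
Step 4: Evaluate f.
f(1.0, -1.0) = 11.0


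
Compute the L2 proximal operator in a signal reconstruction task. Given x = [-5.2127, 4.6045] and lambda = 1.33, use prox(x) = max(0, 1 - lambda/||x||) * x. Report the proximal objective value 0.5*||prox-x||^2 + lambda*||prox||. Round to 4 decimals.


Step 1: Compute ||x||.
||x|| = 6.9551
Step 2: Compute scaling factor.
scale = max(0, 1 - 1.33/6.9551) = 0.8088
Step 3: prox(x) = [-4.2159, 3.724]
||prox(x)|| = 5.6251
Step 4: Proximal objective.
0.5*||prox-x||^2 = 0.8845
lambda*||prox|| = 7.4814
Total = 8.3659


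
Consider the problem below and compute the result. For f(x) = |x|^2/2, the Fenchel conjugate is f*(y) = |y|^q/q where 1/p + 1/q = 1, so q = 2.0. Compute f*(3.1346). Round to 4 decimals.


The conjugate exponent q satisfies 1/p + 1/q = 1.
p = 2, so q = 2/(2 - 1) = 2.0
|y|^q = 3.1346^2.0 = 9.8257
f*(3.1346) = 9.8257 / 2.0 = 4.9129


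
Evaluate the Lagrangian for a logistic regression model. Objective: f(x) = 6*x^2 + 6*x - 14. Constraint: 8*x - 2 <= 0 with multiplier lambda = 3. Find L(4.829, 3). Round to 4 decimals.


Step 1: Evaluate f(x).
f(4.829) = 6*4.829^2 + 6*4.829 - 14 = 154.8894
Step 2: Evaluate g(x).
g(4.829) = 8*4.829 - 2 = 36.632
Step 3: Compute Lagrangian.
L = 154.8894 + 3*36.632 = 264.7854


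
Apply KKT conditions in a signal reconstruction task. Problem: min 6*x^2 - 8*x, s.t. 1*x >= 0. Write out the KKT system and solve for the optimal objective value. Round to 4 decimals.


Step 1: Try lambda = 0 (constraint inactive).
Stationarity: 2*6*x - 8 = 0
x* = 8/(2*6) = 2/3 = 0.6667 (rounded; the exact value 2/3 is used below)
Check constraint: 1*0.6667 = 0.6667 >= 0 -- satisfied.
Step 2: Compute optimal value.
f(x*) = 6*(2/3)^2 - 8*(2/3) = -2.6667


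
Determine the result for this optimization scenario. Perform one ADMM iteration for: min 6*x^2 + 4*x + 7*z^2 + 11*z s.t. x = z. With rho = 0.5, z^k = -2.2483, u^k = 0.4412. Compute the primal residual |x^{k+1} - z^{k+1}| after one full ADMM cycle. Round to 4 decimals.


ADMM iteration with rho = 0.5, z^k = -2.2483, u^k = 0.4412
Step 1: x-update.
Minimize 6*x^2 + 4*x + (0.5/2)*(x + 2.2483 + 0.4412)^2
FOC: (2*6 + 0.5)*x = -4 + 0.5*(-2.2483 - 0.4412)
x^{k+1} = -0.4276
Step 2: z-update.
Minimize 7*z^2 + 11*z + (0.5/2)*(-0.4276 - z + 0.4412)^2
FOC: (2*7 + 0.5)*z = -11 + 0.5*(-0.4276 + 0.4412)
z^{k+1} = -0.7582
Step 3: u-update.
u^{k+1} = 0.4412 - 0.4276 + 0.7582 = 0.7718
Step 4: Primal residual = |-0.4276 + 0.7582| = 0.3306


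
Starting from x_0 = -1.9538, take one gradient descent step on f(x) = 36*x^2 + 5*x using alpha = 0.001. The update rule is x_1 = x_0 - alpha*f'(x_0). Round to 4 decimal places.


We compute the gradient at x_0 and apply the update.
f'(x) = 72*x + 5
f'(-1.9538) = 72*-1.9538 + 5 = -135.6736
x_1 = -1.9538 - 0.001*-135.6736 = -1.8181


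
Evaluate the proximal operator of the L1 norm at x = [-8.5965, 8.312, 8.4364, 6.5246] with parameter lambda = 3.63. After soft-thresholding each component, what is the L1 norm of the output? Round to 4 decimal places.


Soft-thresholding with lambda = 3.63:
prox(-8.5965) = sign(-8.5965)*max(|-8.5965| - 3.63, 0) = -4.9665
prox(8.312) = sign(8.312)*max(|8.312| - 3.63, 0) = 4.682
prox(8.4364) = sign(8.4364)*max(|8.4364| - 3.63, 0) = 4.8064
prox(6.5246) = sign(6.5246)*max(|6.5246| - 3.63, 0) = 2.8946
prox(x) = [-4.9665, 4.682, 4.8064, 2.8946]
||prox(x)||_1 = 4.9665 + 4.682 + 4.8064 + 2.8946 = 17.3495


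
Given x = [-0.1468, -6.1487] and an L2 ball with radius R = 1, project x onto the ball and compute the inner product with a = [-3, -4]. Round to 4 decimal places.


Step 1: Compute ||x|| (intermediates to 6 decimals).
||x|| = sqrt((-0.1468)^2 + (-6.1487)^2) = 6.150452
Step 2: Project.
Since ||x|| > R, scale = R/||x|| = 1/6.150452 = 0.16259, proj(x) = scale * x
proj(x) = [-0.023868, -0.999717]
Step 3: Dot product.
a^T * proj(x) = -3*(-0.023868) - 4*(-0.999717) = 4.0705


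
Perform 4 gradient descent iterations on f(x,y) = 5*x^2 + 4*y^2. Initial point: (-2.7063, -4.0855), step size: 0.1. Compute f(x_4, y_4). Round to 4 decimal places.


Gradient descent on f(x,y) = 5*x^2 + 4*y^2.
Starting point: (-2.7063, -4.0855), alpha = 0.1
Step 1: grad_x = 2*5*-2.7063 = -27.063, grad_y = 2*4*-4.0855 = -32.684
  x_1 = -2.7063 - 0.1*-27.063 = 0.0
  y_1 = -4.0855 - 0.1*-32.684 = -0.8171
Step 2: grad_x = 2*5*0.0 = 0.0, grad_y = 2*4*-0.8171 = -6.5368
  x_2 = 0.0 - 0.1*0.0 = 0.0
  y_2 = -0.8171 - 0.1*-6.5368 = -0.1634
Step 3: grad_x = 2*5*0.0 = 0.0, grad_y = 2*4*-0.1634 = -1.3074
  x_3 = 0.0 - 0.1*0.0 = 0.0
  y_3 = -0.1634 - 0.1*-1.3074 = -0.0327
Step 4: grad_x = 2*5*0.0 = 0.0, grad_y = 2*4*-0.0327 = -0.2615
  x_4 = 0.0 - 0.1*0.0 = 0.0
  y_4 = -0.0327 - 0.1*-0.2615 = -0.0065
f(0.0, -0.0065) = 5*0.0^2 + 4*(-0.0065)^2 = 0.0002


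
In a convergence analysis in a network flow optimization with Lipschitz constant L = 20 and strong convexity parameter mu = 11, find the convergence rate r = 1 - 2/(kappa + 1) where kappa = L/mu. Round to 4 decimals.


Step 1: Compute the condition number.
kappa = L/mu = 20/11 = 1.8182
Step 2: Compute the convergence rate.
r = 1 - 2/(kappa + 1) = 1 - 2*mu/(L + mu) = (L - mu)/(L + mu) = 9/31 = 0.2903


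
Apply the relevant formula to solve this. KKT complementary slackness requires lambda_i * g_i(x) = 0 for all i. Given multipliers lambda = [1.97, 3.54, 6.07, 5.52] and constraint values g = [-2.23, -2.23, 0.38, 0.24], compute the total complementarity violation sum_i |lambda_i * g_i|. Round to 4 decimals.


KKT complementary slackness check:
lambda_1 * g_1 = 1.97 * -2.23 = -4.3931
lambda_2 * g_2 = 3.54 * -2.23 = -7.8942
lambda_3 * g_3 = 6.07 * 0.38 = 2.3066
lambda_4 * g_4 = 5.52 * 0.24 = 1.3248
Total violation = 4.3931 + 7.8942 + 2.3066 + 1.3248 = 15.9187


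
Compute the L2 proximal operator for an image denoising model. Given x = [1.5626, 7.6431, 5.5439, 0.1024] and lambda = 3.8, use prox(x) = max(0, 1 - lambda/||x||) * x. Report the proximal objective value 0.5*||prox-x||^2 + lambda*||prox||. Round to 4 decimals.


Step 1: Compute ||x||.
||x|| = 9.571
Step 2: Compute scaling factor.
scale = max(0, 1 - 3.8/9.571) = 0.603
Step 3: prox(x) = [0.9422, 4.6085, 3.3428, 0.0617]
||prox(x)|| = 5.771
Step 4: Proximal objective.
0.5*||prox-x||^2 = 7.22
lambda*||prox|| = 21.9298
Total = 29.1498


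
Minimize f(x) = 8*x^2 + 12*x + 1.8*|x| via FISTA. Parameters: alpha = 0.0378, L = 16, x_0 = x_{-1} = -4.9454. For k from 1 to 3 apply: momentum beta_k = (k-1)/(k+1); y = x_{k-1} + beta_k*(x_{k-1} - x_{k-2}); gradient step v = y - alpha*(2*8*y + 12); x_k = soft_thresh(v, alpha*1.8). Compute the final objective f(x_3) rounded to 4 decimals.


FISTA on f(x) = 8*x^2 + 12*x + 1.8*|x|
L = 16, alpha = 0.0378
Iteration 1: beta = 0.0, y = -4.9454 + 0.0*(-4.9454 + 4.9454) = -4.9454
  grad(y) = -67.1264, v = y - alpha*grad = -2.408
  prox(v) = soft_thresh(-2.408, 0.068) = -2.34
Iteration 2: beta = 0.3333, y = -2.34 + 0.3333*(-2.34 + 4.9454) = -1.4715
  grad(y) = -11.5442, v = y - alpha*grad = -1.0351
  prox(v) = soft_thresh(-1.0351, 0.068) = -0.9671
Iteration 3: beta = 0.5, y = -0.9671 + 0.5*(-0.9671 + 2.34) = -0.2807
  grad(y) = 7.5094, v = y - alpha*grad = -0.5645
  prox(v) = soft_thresh(-0.5645, 0.068) = -0.4965
f(x_3) = 8*(-0.4965)^2 + 12*(-0.4965) + 1.8*|-0.4965| = -3.0921


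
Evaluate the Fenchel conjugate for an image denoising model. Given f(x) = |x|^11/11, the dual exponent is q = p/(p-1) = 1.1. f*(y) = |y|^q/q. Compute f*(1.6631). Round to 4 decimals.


The conjugate exponent q satisfies 1/p + 1/q = 1.
p = 11, so q = 11/(11 - 1) = 1.1
|y|^q = 1.6631^1.1 = 1.7499
f*(1.6631) = 1.7499 / 1.1 = 1.5908


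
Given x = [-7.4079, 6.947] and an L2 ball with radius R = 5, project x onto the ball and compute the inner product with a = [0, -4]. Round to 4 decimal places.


Step 1: Compute ||x|| (intermediates to 6 decimals).
||x|| = sqrt((-7.4079)^2 + 6.947^2) = 10.155678
Step 2: Project.
Since ||x|| > R, scale = R/||x|| = 5/10.155678 = 0.492335, proj(x) = scale * x
proj(x) = [-3.647168, 3.420251]
Step 3: Dot product.
a^T * proj(x) = 0*(-3.647168) - 4*3.420251 = -13.681


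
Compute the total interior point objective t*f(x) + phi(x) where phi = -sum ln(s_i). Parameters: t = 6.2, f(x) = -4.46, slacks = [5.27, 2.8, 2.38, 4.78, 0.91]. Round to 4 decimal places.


Step 1: Compute log-barrier.
ln values: [1.662, 1.0296, 0.8671, 1.5644, -0.0943]
phi = -(1.662 + 1.0296 + 0.8671 + 1.5644 - 0.0943) = -5.0289
Step 2: Compute augmented objective.
t*f(x) = 6.2*-4.46 = -27.652
Total = -27.652 - 5.0289 = -32.6809


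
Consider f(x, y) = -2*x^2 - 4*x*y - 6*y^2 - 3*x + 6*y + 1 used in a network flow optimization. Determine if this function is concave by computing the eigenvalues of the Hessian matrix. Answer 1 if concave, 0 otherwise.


The Hessian of f(x,y) = -2*x^2 - 4*x*y - 6*y^2 - 3*x + 6*y + 1 is:
H = [[-4, -4], [-4, -12]]
Trace = -4 - 12 = -16
Determinant = -4*-12 - (-4)^2 = 32
Discriminant = (-16)^2 - 4*32 = 128.0
Eigenvalues: lambda_1 = -13.6569, lambda_2 = -2.3431
The function is concave.

1


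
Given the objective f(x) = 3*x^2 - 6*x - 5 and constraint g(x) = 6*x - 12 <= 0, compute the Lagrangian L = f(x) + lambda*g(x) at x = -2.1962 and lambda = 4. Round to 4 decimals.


Step 1: Evaluate f(x).
f(-2.1962) = 3*(-2.1962)^2 - 6*(-2.1962) - 5 = 22.6471
Step 2: Evaluate g(x).
g(-2.1962) = 6*-2.1962 - 12 = -25.1772
Step 3: Compute Lagrangian.
L = 22.6471 + 4*-25.1772 = -78.0617


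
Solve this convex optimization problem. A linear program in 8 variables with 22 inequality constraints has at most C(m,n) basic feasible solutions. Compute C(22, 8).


Each vertex corresponds to some choice of n active constraints out of m, so the number of vertices is at most C(m, n) = m! / (n!(m-n)!).
m = 22, n = 8
Numerator: 22 * 21 * 20 * 19 * 18 * 17 * 16 * 15
Denominator: 8! = 40320
C(22, 8) = 319770


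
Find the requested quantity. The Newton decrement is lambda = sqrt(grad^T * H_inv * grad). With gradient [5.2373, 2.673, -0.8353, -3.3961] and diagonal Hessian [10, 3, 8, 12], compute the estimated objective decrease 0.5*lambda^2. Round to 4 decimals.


Step 1: H is diagonal, so H^(-1) * g = [0.5237, 0.891, -0.1044, -0.283].
Step 2: g^T H^(-1) g = sum_i g_i^2 / H_ii
  = (5.2373)^2/10 + (2.673)^2/3 + (-0.8353)^2/8 + (-3.3961)^2/12
  = 2.7429 + 2.3816 + 0.0872 + 0.9611 = 6.1729
Step 3: Objective decrease = 0.5 * g^T H^(-1) g = 3.0865


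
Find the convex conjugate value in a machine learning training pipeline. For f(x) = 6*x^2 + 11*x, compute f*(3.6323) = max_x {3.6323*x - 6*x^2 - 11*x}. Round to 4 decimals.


f*(y) = sup_x {y*x - a*x^2 - b*x} = sup_x {(y-b)*x - a*x^2}
FOC: (y - b) - 2a*x = 0 => x* = (y - b)/(2a)
x* = (3.6323 - 11)/(2*6) = -0.614
f*(3.6323) = (y-b)^2/(4a) = (3.6323 - 11)^2/(4*6)
= 54.283/24 = 2.2618


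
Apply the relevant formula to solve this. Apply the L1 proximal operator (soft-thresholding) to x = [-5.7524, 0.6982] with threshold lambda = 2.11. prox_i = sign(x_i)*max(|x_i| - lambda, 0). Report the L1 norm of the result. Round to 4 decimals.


Soft-thresholding with lambda = 2.11:
prox(-5.7524) = sign(-5.7524)*max(|-5.7524| - 2.11, 0) = -3.6424
prox(0.6982) = sign(0.6982)*max(|0.6982| - 2.11, 0) = 0.0
prox(x) = [-3.6424, 0.0]
||prox(x)||_1 = 3.6424 + 0.0 = 3.6424


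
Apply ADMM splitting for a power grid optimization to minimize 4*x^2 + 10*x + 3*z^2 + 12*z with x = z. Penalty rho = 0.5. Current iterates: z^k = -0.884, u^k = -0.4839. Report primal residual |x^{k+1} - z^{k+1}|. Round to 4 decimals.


ADMM iteration with rho = 0.5, z^k = -0.884, u^k = -0.4839
Step 1: x-update.
Minimize 4*x^2 + 10*x + (0.5/2)*(x + 0.884 - 0.4839)^2
FOC: (2*4 + 0.5)*x = -10 + 0.5*(-0.884 + 0.4839)
x^{k+1} = -1.2
Step 2: z-update.
Minimize 3*z^2 + 12*z + (0.5/2)*(-1.2 - z - 0.4839)^2
FOC: (2*3 + 0.5)*z = -12 + 0.5*(-1.2 - 0.4839)
z^{k+1} = -1.9757
Step 3: u-update.
u^{k+1} = -0.4839 - 1.2 + 1.9757 = 0.2918
Step 4: Primal residual = |-1.2 + 1.9757| = 0.7757


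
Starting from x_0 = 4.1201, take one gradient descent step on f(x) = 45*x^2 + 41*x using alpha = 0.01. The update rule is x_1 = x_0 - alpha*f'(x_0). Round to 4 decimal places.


We compute the gradient at x_0 and apply the update.
f'(x) = 90*x + 41
f'(4.1201) = 90*4.1201 + 41 = 411.809
x_1 = 4.1201 - 0.01*411.809 = 0.002


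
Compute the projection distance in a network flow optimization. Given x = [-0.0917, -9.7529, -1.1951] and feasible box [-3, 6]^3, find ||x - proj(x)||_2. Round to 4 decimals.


Project each component onto [-3, 6].
clip(-0.0917) = -0.0917, clip(-9.7529) = -3.0, clip(-1.1951) = -1.1951
Projection = [-0.0917, -3.0, -1.1951]
Squared diffs: [0.0, 45.6017, 0.0]
Distance = sqrt(45.6017) = 6.7529


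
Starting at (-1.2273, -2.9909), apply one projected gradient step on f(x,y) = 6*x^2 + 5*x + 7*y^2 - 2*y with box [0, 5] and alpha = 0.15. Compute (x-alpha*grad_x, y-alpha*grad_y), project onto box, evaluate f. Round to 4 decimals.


Step 1: Compute gradient at (-1.2273, -2.9909).
grad_x = 2*6*-1.2273 + 5 = -9.7276
grad_y = 2*7*-2.9909 - 2 = -43.8726
Step 2: Gradient step.
x_raw = -1.2273 - 0.15*-9.7276 = 0.2318
y_raw = -2.9909 - 0.15*-43.8726 = 3.59
Step 3: Project onto [0, 5].
x_proj = clip(0.2318) = 0.2318
y_proj = clip(3.59) = 3.59
Step 4: Evaluate f.
f(0.2318, 3.59) = 84.5179


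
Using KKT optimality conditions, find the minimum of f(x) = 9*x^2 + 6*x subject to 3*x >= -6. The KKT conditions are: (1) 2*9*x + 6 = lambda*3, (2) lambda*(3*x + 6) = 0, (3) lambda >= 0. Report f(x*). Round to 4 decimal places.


Step 1: Try lambda = 0 (constraint inactive).
Stationarity: 2*9*x + 6 = 0
x* = -6/(2*9) = -1/3 = -0.3333 (rounded; the exact value -1/3 is used below)
Check constraint: 3*-0.3333 = -0.9999 >= -6 -- satisfied.
Step 2: Compute optimal value.
f(x*) = 9*(-1/3)^2 + 6*(-1/3) = -1.0


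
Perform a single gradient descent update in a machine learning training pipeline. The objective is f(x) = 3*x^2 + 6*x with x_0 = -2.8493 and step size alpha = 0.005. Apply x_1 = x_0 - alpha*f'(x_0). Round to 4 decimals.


We compute the gradient at x_0 and apply the update.
f'(x) = 6*x + 6
f'(-2.8493) = 6*-2.8493 + 6 = -11.0958
x_1 = -2.8493 - 0.005*-11.0958 = -2.7938


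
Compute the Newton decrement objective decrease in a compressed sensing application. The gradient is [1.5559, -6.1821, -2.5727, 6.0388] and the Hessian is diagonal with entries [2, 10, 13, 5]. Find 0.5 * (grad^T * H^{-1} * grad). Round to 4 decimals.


Step 1: H is diagonal, so H^(-1) * g = [0.778, -0.6182, -0.1979, 1.2078].
Step 2: g^T H^(-1) g = sum_i g_i^2 / H_ii
  = (1.5559)^2/2 + (-6.1821)^2/10 + (-2.5727)^2/13 + (6.0388)^2/5
  = 1.2104 + 3.8218 + 0.5091 + 7.2934 = 12.8348
Step 3: Objective decrease = 0.5 * g^T H^(-1) g = 6.4174


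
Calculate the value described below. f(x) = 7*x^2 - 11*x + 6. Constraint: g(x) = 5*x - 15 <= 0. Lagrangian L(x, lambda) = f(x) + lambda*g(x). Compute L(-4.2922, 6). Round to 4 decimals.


Step 1: Evaluate f(x).
f(-4.2922) = 7*(-4.2922)^2 - 11*(-4.2922) + 6 = 182.1751
Step 2: Evaluate g(x).
g(-4.2922) = 5*-4.2922 - 15 = -36.461
Step 3: Compute Lagrangian.
L = 182.1751 + 6*-36.461 = -36.5909


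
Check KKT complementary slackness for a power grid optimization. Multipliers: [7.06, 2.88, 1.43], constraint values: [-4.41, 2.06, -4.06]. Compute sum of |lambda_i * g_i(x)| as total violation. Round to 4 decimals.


KKT complementary slackness check:
lambda_1 * g_1 = 7.06 * -4.41 = -31.1346
lambda_2 * g_2 = 2.88 * 2.06 = 5.9328
lambda_3 * g_3 = 1.43 * -4.06 = -5.8058
Total violation = 31.1346 + 5.9328 + 5.8058 = 42.8732


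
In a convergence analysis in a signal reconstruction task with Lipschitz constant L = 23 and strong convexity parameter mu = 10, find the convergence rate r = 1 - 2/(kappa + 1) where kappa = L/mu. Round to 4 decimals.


Step 1: Compute the condition number.
kappa = L/mu = 23/10 = 2.3
Step 2: Compute the convergence rate.
r = 1 - 2/(kappa + 1) = 1 - 2*mu/(L + mu) = (L - mu)/(L + mu) = 13/33 = 0.3939


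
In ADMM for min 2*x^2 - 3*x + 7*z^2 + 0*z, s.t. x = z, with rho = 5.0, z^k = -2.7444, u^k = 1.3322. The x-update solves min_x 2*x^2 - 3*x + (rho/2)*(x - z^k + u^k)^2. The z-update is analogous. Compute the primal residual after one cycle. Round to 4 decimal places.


ADMM iteration with rho = 5.0, z^k = -2.7444, u^k = 1.3322
Step 1: x-update.
Minimize 2*x^2 - 3*x + (5.0/2)*(x + 2.7444 + 1.3322)^2
FOC: (2*2 + 5.0)*x = 3 + 5.0*(-2.7444 - 1.3322)
x^{k+1} = -1.9314
Step 2: z-update.
Minimize 7*z^2 + 0*z + (5.0/2)*(-1.9314 - z + 1.3322)^2
FOC: (2*7 + 5.0)*z = 0 + 5.0*(-1.9314 + 1.3322)
z^{k+1} = -0.1577
Step 3: u-update.
u^{k+1} = 1.3322 - 1.9314 + 0.1577 = -0.4415
Step 4: Primal residual = |-1.9314 + 0.1577| = 1.7737


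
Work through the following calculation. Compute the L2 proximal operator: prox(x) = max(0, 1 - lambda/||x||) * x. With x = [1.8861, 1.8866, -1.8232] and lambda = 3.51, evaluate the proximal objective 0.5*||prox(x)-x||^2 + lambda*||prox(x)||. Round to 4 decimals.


Step 1: Compute ||x||.
||x|| = 3.2312
Step 2: Compute scaling factor.
scale = max(0, 1 - 3.51/3.2312) = 0.0
Step 3: prox(x) = [0.0, 0.0, -0.0]
||prox(x)|| = 0.0
Step 4: Proximal objective.
0.5*||prox-x||^2 = 5.2203
lambda*||prox|| = 0.0
Total = 5.2203
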